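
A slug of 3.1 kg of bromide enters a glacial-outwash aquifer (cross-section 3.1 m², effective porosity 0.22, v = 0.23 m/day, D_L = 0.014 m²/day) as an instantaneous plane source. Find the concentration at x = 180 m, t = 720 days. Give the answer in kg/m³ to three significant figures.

0.00236 kg/m³

For an instantaneous plane source, C(x,t) = M/(n_e·A·√(4πDt)) · exp(−(x−vt)²/(4Dt)), with n_e·A the pore (flow) area.
Plume center vt = 0.23 × 720 = 165.6 m, so the well at 180 m is 14.4 m downgradient of the peak.
√(4πDt) = 11.25 m, giving peak height M/(n_e·A·√(4πDt)) = 3.1/(0.22 × 3.1 × 11.25) = 0.4040 kg/m³.
(x−vt)²/(4Dt) = (14.4)²/(4 × 0.014 × 720) = 5.143; exp(−5.143) = 0.005840.
C = 0.4040 × 0.005840 = 0.00236 kg/m³.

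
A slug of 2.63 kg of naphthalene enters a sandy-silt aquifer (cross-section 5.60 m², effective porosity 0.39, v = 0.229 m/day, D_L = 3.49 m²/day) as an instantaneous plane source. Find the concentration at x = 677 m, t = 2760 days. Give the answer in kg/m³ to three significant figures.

For an instantaneous plane source, C(x,t) = M/(n_e·A·√(4πDt)) · exp(−(x−vt)²/(4Dt)), with n_e·A the pore (flow) area.
Plume center vt = 0.229 × 2760 = 632.04 m, so the well at 677 m is 44.96 m downgradient of the peak.
√(4πDt) = 347.9 m, giving peak height M/(n_e·A·√(4πDt)) = 2.63/(0.39 × 5.60 × 347.9) = 0.003461 kg/m³.
(x−vt)²/(4Dt) = (44.96)²/(4 × 3.49 × 2760) = 0.05246; exp(−0.05246) = 0.9489.
C = 0.003461 × 0.9489 = 0.00328 kg/m³.

0.00328 kg/m³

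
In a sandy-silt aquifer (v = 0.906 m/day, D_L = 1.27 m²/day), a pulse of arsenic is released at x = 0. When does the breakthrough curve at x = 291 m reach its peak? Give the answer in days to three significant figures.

For the 1D instantaneous-source solution, setting ∂C/∂t = 0 at fixed x gives v²t² + 2Dt − x² = 0, so t = (√(D² + v²x²) − D)/v².
√(D² + v²x²) = √(1.27² + 0.906² × 291²) = 263.6; v² = 0.820836.
t = (263.6 − 1.27)/0.820836 = 320 days (vs. the pure-advection estimate x/v = 321 d).

320 days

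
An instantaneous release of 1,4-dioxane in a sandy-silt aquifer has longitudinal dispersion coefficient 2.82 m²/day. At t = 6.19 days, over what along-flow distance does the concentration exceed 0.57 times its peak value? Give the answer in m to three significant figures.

The plume is Gaussian with σ = √(2Dt) = √(2 × 2.82 × 6.19) = 5.909 m.
C/C_peak = exp(−Δx²/(2σ²)) = 0.57 ⇒ Δx = σ·√(−2 ln 0.57) = 5.909 × 1.060 = 6.264 m.
Width = 2Δx = 12.5 m.

12.5 m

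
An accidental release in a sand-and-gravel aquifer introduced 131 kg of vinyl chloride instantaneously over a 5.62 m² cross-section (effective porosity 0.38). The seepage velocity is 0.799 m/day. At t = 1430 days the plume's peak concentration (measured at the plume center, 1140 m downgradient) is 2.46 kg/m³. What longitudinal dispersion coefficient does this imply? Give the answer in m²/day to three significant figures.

0.0346 m²/day

At the plume center C_max = M/(n_e·A·√(4πDt)), so D = M²/(4πt·(n_e·A·C_max)²).
n_e·A·C_max = 0.38 × 5.62 × 2.46 = 5.254 kg/m.
D = 131²/(4π × 1430 × 5.254²) = 0.0346 m²/day.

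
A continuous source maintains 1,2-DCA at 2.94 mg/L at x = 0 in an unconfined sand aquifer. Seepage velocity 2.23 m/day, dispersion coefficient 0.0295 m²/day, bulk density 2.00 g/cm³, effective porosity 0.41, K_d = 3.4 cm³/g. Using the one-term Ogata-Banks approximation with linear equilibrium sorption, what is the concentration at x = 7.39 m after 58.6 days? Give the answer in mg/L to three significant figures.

1.58 mg/L

Retardation factor R = 1 + ρ_b·K_d/n = 1 + 2.00 × 3.4/0.41 = 17.59.
Sorption retards both mechanisms: v_R = v/R = 0.1268 m/day, D_R = D/R = 0.001677 m²/day.
v_R·t = 0.1268 × 58.6 = 7.43048 m; 2√(D_R t) = 0.6270 m; argument = (7.39 − 7.43048)/0.6270 = -0.06456.
C = C₀ × ½·erfc(-0.06456) = 2.94 × 0.5364 = 1.58 mg/L.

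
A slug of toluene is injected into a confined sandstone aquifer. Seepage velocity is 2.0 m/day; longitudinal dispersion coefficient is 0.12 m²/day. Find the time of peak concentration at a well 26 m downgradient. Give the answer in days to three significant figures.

For the 1D instantaneous-source solution, setting ∂C/∂t = 0 at fixed x gives v²t² + 2Dt − x² = 0, so t = (√(D² + v²x²) − D)/v².
√(D² + v²x²) = √(0.12² + 2.0² × 26²) = 52.00; v² = 4.
t = (52.00 − 0.12)/4 = 13.0 days (vs. the pure-advection estimate x/v = 13.0 d).

13.0 days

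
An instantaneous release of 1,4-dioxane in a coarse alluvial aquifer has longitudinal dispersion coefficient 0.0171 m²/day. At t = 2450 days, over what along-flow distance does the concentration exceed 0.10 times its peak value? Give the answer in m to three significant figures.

The plume is Gaussian with σ = √(2Dt) = √(2 × 0.0171 × 2450) = 9.154 m.
C/C_peak = exp(−Δx²/(2σ²)) = 0.10 ⇒ Δx = σ·√(−2 ln 0.10) = 9.154 × 2.146 = 19.64 m.
Width = 2Δx = 39.3 m.

39.3 m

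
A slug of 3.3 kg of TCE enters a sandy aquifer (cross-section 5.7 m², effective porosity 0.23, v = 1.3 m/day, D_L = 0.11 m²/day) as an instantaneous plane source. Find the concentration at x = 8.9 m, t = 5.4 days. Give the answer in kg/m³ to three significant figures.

0.208 kg/m³

For an instantaneous plane source, C(x,t) = M/(n_e·A·√(4πDt)) · exp(−(x−vt)²/(4Dt)), with n_e·A the pore (flow) area.
Plume center vt = 1.3 × 5.4 = 7.02 m, so the well at 8.9 m is 1.88 m downgradient of the peak.
√(4πDt) = 2.732 m, giving peak height M/(n_e·A·√(4πDt)) = 3.3/(0.23 × 5.7 × 2.732) = 0.9214 kg/m³.
(x−vt)²/(4Dt) = (1.88)²/(4 × 0.11 × 5.4) = 1.488; exp(−1.488) = 0.2258.
C = 0.9214 × 0.2258 = 0.208 kg/m³.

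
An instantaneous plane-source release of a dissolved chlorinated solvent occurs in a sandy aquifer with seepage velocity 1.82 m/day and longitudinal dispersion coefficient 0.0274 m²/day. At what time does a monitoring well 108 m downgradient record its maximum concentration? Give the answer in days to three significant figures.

For the 1D instantaneous-source solution, setting ∂C/∂t = 0 at fixed x gives v²t² + 2Dt − x² = 0, so t = (√(D² + v²x²) − D)/v².
√(D² + v²x²) = √(0.0274² + 1.82² × 108²) = 196.6; v² = 3.3124.
t = (196.6 − 0.0274)/3.3124 = 59.3 days (vs. the pure-advection estimate x/v = 59.3 d).

59.3 days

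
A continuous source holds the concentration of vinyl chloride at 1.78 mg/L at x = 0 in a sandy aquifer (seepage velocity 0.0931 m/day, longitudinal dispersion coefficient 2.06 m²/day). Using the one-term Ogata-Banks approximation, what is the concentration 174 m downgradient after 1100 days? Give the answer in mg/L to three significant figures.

0.256 mg/L

For a continuous step input, C/C₀ ≈ ½·erfc((x−vt)/(2√(Dt))).
vt = 0.0931 × 1100 = 102.41 m and 2√(Dt) = 2√(2.06 × 1100) = 95.21 m.
Argument (x−vt)/(2√(Dt)) = (174 − 102.41)/95.21 = 0.7519; ½·erfc(0.7519) = 0.1438.
C = 1.78 × 0.1438 = 0.256 mg/L.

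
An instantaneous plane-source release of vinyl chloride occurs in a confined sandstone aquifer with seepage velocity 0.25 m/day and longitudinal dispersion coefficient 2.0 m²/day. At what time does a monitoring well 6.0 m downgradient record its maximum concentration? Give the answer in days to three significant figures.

8.00 days

For the 1D instantaneous-source solution, setting ∂C/∂t = 0 at fixed x gives v²t² + 2Dt − x² = 0, so t = (√(D² + v²x²) − D)/v².
√(D² + v²x²) = √(2.0² + 0.25² × 6.0²) = 2.500; v² = 0.0625.
t = (2.500 − 2.0)/0.0625 = 8.00 days (vs. the pure-advection estimate x/v = 24.0 d).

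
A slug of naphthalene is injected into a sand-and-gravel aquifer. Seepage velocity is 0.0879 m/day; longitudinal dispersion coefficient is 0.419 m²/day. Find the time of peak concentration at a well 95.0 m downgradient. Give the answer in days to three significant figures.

For the 1D instantaneous-source solution, setting ∂C/∂t = 0 at fixed x gives v²t² + 2Dt − x² = 0, so t = (√(D² + v²x²) − D)/v².
√(D² + v²x²) = √(0.419² + 0.0879² × 95.0²) = 8.361; v² = 0.00772641.
t = (8.361 − 0.419)/0.00772641 = 1030 days (vs. the pure-advection estimate x/v = 1080 d).

1030 days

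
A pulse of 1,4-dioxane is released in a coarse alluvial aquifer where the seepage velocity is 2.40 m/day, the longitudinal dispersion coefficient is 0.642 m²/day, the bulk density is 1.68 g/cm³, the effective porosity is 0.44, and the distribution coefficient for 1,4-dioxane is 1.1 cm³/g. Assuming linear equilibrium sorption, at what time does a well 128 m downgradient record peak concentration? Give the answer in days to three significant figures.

Retardation factor R = 1 + ρ_b·K_d/n = 1 + 1.68 × 1.1/0.44 = 5.200.
Sorption retards both mechanisms: v_R = v/R = 0.4615 m/day, D_R = D/R = 0.1235 m²/day.
Peak time from v_R²t² + 2D_R t − x² = 0: t = (√(D_R² + v_R²x²) − D_R)/v_R².
√(D_R² + v_R²x²) = √(0.1235² + 0.4615² × 128²) = 59.07; v_R² = 0.2130.
t = (59.07 − 0.1235)/0.2130 = 277 days.

277 days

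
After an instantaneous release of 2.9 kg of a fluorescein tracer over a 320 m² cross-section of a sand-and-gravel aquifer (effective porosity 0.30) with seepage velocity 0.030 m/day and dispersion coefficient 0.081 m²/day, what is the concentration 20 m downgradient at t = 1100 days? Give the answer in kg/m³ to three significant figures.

0.000562 kg/m³

For an instantaneous plane source, C(x,t) = M/(n_e·A·√(4πDt)) · exp(−(x−vt)²/(4Dt)), with n_e·A the pore (flow) area.
Plume center vt = 0.030 × 1100 = 33 m, so the well at 20 m is 13 m upgradient of the peak.
√(4πDt) = 33.46 m, giving peak height M/(n_e·A·√(4πDt)) = 2.9/(0.30 × 320 × 33.46) = 0.0009028 kg/m³.
(x−vt)²/(4Dt) = (-13)²/(4 × 0.081 × 1100) = 0.4742; exp(−0.4742) = 0.6224.
C = 0.0009028 × 0.6224 = 0.000562 kg/m³.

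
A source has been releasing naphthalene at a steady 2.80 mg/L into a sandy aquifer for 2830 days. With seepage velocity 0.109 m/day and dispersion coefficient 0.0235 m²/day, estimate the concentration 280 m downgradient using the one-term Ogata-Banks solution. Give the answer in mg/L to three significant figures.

2.78 mg/L

For a continuous step input, C/C₀ ≈ ½·erfc((x−vt)/(2√(Dt))).
vt = 0.109 × 2830 = 308.47 m and 2√(Dt) = 2√(0.0235 × 2830) = 16.31 m.
Argument (x−vt)/(2√(Dt)) = (280 − 308.47)/16.31 = -1.746; ½·erfc(-1.746) = 0.9932.
C = 2.80 × 0.9932 = 2.78 mg/L.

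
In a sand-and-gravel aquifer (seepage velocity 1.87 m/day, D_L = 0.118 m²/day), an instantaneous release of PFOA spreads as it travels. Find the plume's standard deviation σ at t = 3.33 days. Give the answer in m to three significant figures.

0.886 m

Dispersive spreading gives a Gaussian with σ² = 2Dt; advection only shifts the center.
σ = √(2 × 0.118 × 3.33) = 0.886 m.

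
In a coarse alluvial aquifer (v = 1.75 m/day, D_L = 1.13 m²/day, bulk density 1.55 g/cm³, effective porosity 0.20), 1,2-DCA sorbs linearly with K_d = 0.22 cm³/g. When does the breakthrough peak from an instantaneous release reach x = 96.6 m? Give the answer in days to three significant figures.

148 days

Retardation factor R = 1 + ρ_b·K_d/n = 1 + 1.55 × 0.22/0.20 = 2.705.
Sorption retards both mechanisms: v_R = v/R = 0.6470 m/day, D_R = D/R = 0.4177 m²/day.
Peak time from v_R²t² + 2D_R t − x² = 0: t = (√(D_R² + v_R²x²) − D_R)/v_R².
√(D_R² + v_R²x²) = √(0.4177² + 0.6470² × 96.6²) = 62.50; v_R² = 0.4186.
t = (62.50 − 0.4177)/0.4186 = 148 days.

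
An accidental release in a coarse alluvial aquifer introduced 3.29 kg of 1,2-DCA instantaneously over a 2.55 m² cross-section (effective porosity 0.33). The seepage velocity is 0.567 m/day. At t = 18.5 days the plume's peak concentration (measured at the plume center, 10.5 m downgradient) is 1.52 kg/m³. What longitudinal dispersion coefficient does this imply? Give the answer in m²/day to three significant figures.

At the plume center C_max = M/(n_e·A·√(4πDt)), so D = M²/(4πt·(n_e·A·C_max)²).
n_e·A·C_max = 0.33 × 2.55 × 1.52 = 1.279 kg/m.
D = 3.29²/(4π × 18.5 × 1.279²) = 0.0285 m²/day.

0.0285 m²/day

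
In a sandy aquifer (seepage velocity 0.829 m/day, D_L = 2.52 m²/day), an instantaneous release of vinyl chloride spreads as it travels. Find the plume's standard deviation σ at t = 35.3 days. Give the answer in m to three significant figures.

13.3 m

Dispersive spreading gives a Gaussian with σ² = 2Dt; advection only shifts the center.
σ = √(2 × 2.52 × 35.3) = 13.3 m.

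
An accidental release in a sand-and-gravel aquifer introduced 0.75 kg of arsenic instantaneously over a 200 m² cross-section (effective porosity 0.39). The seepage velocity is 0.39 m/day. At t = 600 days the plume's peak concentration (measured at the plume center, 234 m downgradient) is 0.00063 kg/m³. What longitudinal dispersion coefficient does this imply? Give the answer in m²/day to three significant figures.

0.0309 m²/day

At the plume center C_max = M/(n_e·A·√(4πDt)), so D = M²/(4πt·(n_e·A·C_max)²).
n_e·A·C_max = 0.39 × 200 × 0.00063 = 0.04914 kg/m.
D = 0.75²/(4π × 600 × 0.04914²) = 0.0309 m²/day.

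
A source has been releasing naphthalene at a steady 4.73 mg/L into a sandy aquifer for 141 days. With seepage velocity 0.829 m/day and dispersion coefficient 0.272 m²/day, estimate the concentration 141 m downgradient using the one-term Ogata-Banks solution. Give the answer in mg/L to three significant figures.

0.0140 mg/L

For a continuous step input, C/C₀ ≈ ½·erfc((x−vt)/(2√(Dt))).
vt = 0.829 × 141 = 116.889 m and 2√(Dt) = 2√(0.272 × 141) = 12.39 m.
Argument (x−vt)/(2√(Dt)) = (141 − 116.889)/12.39 = 1.946; ½·erfc(1.946) = 0.002961.
C = 4.73 × 0.002961 = 0.0140 mg/L.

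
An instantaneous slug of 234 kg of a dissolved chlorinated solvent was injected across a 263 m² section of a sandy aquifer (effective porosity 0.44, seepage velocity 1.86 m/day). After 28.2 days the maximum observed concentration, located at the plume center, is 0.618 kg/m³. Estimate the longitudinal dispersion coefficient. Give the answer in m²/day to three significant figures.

At the plume center C_max = M/(n_e·A·√(4πDt)), so D = M²/(4πt·(n_e·A·C_max)²).
n_e·A·C_max = 0.44 × 263 × 0.618 = 71.51 kg/m.
D = 234²/(4π × 28.2 × 71.51²) = 0.0302 m²/day.

0.0302 m²/day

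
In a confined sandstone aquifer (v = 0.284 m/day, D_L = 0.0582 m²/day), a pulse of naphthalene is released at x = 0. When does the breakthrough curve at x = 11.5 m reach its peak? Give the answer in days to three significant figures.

For the 1D instantaneous-source solution, setting ∂C/∂t = 0 at fixed x gives v²t² + 2Dt − x² = 0, so t = (√(D² + v²x²) − D)/v².
√(D² + v²x²) = √(0.0582² + 0.284² × 11.5²) = 3.267; v² = 0.080656.
t = (3.267 − 0.0582)/0.080656 = 39.8 days (vs. the pure-advection estimate x/v = 40.5 d).

39.8 days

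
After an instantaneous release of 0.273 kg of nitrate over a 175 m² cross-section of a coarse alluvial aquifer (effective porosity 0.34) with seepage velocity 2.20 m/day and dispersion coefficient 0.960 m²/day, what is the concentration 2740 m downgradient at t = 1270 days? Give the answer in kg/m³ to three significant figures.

For an instantaneous plane source, C(x,t) = M/(n_e·A·√(4πDt)) · exp(−(x−vt)²/(4Dt)), with n_e·A the pore (flow) area.
Plume center vt = 2.20 × 1270 = 2794 m, so the well at 2740 m is 54 m upgradient of the peak.
√(4πDt) = 123.8 m, giving peak height M/(n_e·A·√(4πDt)) = 0.273/(0.34 × 175 × 123.8) = 3.706e-05 kg/m³.
(x−vt)²/(4Dt) = (-54)²/(4 × 0.960 × 1270) = 0.5979; exp(−0.5979) = 0.5500.
C = 3.706e-05 × 0.5500 = 2.04e-05 kg/m³.

2.04e-05 kg/m³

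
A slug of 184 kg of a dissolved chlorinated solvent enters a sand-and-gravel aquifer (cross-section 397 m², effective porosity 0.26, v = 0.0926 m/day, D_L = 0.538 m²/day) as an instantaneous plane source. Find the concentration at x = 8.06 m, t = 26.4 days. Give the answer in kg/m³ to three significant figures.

For an instantaneous plane source, C(x,t) = M/(n_e·A·√(4πDt)) · exp(−(x−vt)²/(4Dt)), with n_e·A the pore (flow) area.
Plume center vt = 0.0926 × 26.4 = 2.44464 m, so the well at 8.06 m is 5.61536 m downgradient of the peak.
√(4πDt) = 13.36 m, giving peak height M/(n_e·A·√(4πDt)) = 184/(0.26 × 397 × 13.36) = 0.1334 kg/m³.
(x−vt)²/(4Dt) = (5.61536)²/(4 × 0.538 × 26.4) = 0.5550; exp(−0.5550) = 0.5741.
C = 0.1334 × 0.5741 = 0.0766 kg/m³.

0.0766 kg/m³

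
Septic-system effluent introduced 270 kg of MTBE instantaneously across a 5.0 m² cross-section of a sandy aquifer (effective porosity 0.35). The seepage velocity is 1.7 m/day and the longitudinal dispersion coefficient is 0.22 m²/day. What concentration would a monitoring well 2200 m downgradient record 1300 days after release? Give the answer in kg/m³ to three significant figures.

2.36 kg/m³

For an instantaneous plane source, C(x,t) = M/(n_e·A·√(4πDt)) · exp(−(x−vt)²/(4Dt)), with n_e·A the pore (flow) area.
Plume center vt = 1.7 × 1300 = 2210 m, so the well at 2200 m is 10 m upgradient of the peak.
√(4πDt) = 59.95 m, giving peak height M/(n_e·A·√(4πDt)) = 270/(0.35 × 5.0 × 59.95) = 2.574 kg/m³.
(x−vt)²/(4Dt) = (-10)²/(4 × 0.22 × 1300) = 0.08741; exp(−0.08741) = 0.9163.
C = 2.574 × 0.9163 = 2.36 kg/m³.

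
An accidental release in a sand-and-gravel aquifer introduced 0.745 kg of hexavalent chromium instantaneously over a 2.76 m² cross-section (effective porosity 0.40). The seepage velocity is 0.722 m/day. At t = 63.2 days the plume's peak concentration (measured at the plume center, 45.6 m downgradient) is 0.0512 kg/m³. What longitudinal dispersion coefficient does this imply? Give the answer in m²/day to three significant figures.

0.219 m²/day

At the plume center C_max = M/(n_e·A·√(4πDt)), so D = M²/(4πt·(n_e·A·C_max)²).
n_e·A·C_max = 0.40 × 2.76 × 0.0512 = 0.05652 kg/m.
D = 0.745²/(4π × 63.2 × 0.05652²) = 0.219 m²/day.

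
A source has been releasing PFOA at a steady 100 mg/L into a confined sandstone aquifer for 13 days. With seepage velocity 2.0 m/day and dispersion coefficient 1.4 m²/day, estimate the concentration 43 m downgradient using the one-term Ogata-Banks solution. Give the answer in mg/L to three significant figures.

0.242 mg/L

For a continuous step input, C/C₀ ≈ ½·erfc((x−vt)/(2√(Dt))).
vt = 2.0 × 13 = 26 m and 2√(Dt) = 2√(1.4 × 13) = 8.532 m.
Argument (x−vt)/(2√(Dt)) = (43 − 26)/8.532 = 1.992; ½·erfc(1.992) = 0.002423.
C = 100 × 0.002423 = 0.242 mg/L.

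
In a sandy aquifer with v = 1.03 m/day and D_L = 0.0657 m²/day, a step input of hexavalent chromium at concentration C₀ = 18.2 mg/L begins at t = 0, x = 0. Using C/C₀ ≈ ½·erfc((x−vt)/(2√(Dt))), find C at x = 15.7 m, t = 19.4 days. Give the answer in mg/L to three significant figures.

For a continuous step input, C/C₀ ≈ ½·erfc((x−vt)/(2√(Dt))).
vt = 1.03 × 19.4 = 19.982 m and 2√(Dt) = 2√(0.0657 × 19.4) = 2.258 m.
Argument (x−vt)/(2√(Dt)) = (15.7 − 19.982)/2.258 = -1.896; ½·erfc(-1.896) = 0.9963.
C = 18.2 × 0.9963 = 18.1 mg/L.

18.1 mg/L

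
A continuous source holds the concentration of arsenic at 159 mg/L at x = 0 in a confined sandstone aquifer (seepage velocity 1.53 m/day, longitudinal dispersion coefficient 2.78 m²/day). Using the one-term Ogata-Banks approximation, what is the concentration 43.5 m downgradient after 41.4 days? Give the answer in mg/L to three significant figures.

For a continuous step input, C/C₀ ≈ ½·erfc((x−vt)/(2√(Dt))).
vt = 1.53 × 41.4 = 63.342 m and 2√(Dt) = 2√(2.78 × 41.4) = 21.46 m.
Argument (x−vt)/(2√(Dt)) = (43.5 − 63.342)/21.46 = -0.9246; ½·erfc(-0.9246) = 0.9045.
C = 159 × 0.9045 = 144 mg/L.

144 mg/L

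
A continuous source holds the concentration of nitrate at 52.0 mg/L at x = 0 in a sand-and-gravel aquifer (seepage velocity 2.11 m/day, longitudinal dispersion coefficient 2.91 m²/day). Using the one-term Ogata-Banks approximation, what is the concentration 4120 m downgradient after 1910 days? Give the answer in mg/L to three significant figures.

For a continuous step input, C/C₀ ≈ ½·erfc((x−vt)/(2√(Dt))).
vt = 2.11 × 1910 = 4030.1 m and 2√(Dt) = 2√(2.91 × 1910) = 149.1 m.
Argument (x−vt)/(2√(Dt)) = (4120 − 4030.1)/149.1 = 0.6030; ½·erfc(0.6030) = 0.1969.
C = 52.0 × 0.1969 = 10.2 mg/L.

10.2 mg/L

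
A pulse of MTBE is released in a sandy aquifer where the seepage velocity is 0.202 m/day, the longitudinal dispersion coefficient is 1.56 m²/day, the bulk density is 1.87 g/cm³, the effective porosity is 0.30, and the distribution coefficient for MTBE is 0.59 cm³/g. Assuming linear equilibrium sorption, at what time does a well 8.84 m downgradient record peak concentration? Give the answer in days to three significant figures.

Retardation factor R = 1 + ρ_b·K_d/n = 1 + 1.87 × 0.59/0.30 = 4.678.
Sorption retards both mechanisms: v_R = v/R = 0.04318 m/day, D_R = D/R = 0.3335 m²/day.
Peak time from v_R²t² + 2D_R t − x² = 0: t = (√(D_R² + v_R²x²) − D_R)/v_R².
√(D_R² + v_R²x²) = √(0.3335² + 0.04318² × 8.84²) = 0.5069; v_R² = 0.001865.
t = (0.5069 − 0.3335)/0.001865 = 93.0 days.

93.0 days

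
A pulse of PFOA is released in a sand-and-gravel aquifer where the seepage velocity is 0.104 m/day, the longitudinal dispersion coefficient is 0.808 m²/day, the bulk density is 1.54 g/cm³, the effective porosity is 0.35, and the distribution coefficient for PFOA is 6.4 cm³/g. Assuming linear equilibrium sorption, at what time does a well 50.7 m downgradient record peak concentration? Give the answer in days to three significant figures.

12200 days

Retardation factor R = 1 + ρ_b·K_d/n = 1 + 1.54 × 6.4/0.35 = 29.16.
Sorption retards both mechanisms: v_R = v/R = 0.003567 m/day, D_R = D/R = 0.02771 m²/day.
Peak time from v_R²t² + 2D_R t − x² = 0: t = (√(D_R² + v_R²x²) − D_R)/v_R².
√(D_R² + v_R²x²) = √(0.02771² + 0.003567² × 50.7²) = 0.1830; v_R² = 1.272e-05.
t = (0.1830 − 0.02771)/1.272e-05 = 12200 days.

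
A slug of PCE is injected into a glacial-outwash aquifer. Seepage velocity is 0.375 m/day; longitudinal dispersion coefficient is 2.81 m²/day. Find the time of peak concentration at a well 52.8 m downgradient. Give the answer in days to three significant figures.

For the 1D instantaneous-source solution, setting ∂C/∂t = 0 at fixed x gives v²t² + 2Dt − x² = 0, so t = (√(D² + v²x²) − D)/v².
√(D² + v²x²) = √(2.81² + 0.375² × 52.8²) = 20.00; v² = 0.140625.
t = (20.00 − 2.81)/0.140625 = 122 days (vs. the pure-advection estimate x/v = 141 d).

122 days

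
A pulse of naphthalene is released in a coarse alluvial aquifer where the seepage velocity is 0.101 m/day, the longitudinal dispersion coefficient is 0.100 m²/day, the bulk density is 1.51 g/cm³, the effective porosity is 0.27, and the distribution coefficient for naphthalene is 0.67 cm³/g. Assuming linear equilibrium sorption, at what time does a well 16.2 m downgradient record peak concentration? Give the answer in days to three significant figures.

Retardation factor R = 1 + ρ_b·K_d/n = 1 + 1.51 × 0.67/0.27 = 4.747.
Sorption retards both mechanisms: v_R = v/R = 0.02128 m/day, D_R = D/R = 0.02107 m²/day.
Peak time from v_R²t² + 2D_R t − x² = 0: t = (√(D_R² + v_R²x²) − D_R)/v_R².
√(D_R² + v_R²x²) = √(0.02107² + 0.02128² × 16.2²) = 0.3454; v_R² = 0.0004528.
t = (0.3454 − 0.02107)/0.0004528 = 716 days.

716 days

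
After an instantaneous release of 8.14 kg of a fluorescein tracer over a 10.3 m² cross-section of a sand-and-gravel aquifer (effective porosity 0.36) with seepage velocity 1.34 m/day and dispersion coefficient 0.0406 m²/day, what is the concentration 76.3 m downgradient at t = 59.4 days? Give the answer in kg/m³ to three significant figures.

0.129 kg/m³

For an instantaneous plane source, C(x,t) = M/(n_e·A·√(4πDt)) · exp(−(x−vt)²/(4Dt)), with n_e·A the pore (flow) area.
Plume center vt = 1.34 × 59.4 = 79.596 m, so the well at 76.3 m is 3.296 m upgradient of the peak.
√(4πDt) = 5.505 m, giving peak height M/(n_e·A·√(4πDt)) = 8.14/(0.36 × 10.3 × 5.505) = 0.3988 kg/m³.
(x−vt)²/(4Dt) = (-3.296)²/(4 × 0.0406 × 59.4) = 1.126; exp(−1.126) = 0.3243.
C = 0.3988 × 0.3243 = 0.129 kg/m³.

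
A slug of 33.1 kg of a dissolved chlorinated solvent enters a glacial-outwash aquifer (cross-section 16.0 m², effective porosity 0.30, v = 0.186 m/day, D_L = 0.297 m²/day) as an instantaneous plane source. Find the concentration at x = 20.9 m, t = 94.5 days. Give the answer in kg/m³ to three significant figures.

For an instantaneous plane source, C(x,t) = M/(n_e·A·√(4πDt)) · exp(−(x−vt)²/(4Dt)), with n_e·A the pore (flow) area.
Plume center vt = 0.186 × 94.5 = 17.577 m, so the well at 20.9 m is 3.323 m downgradient of the peak.
√(4πDt) = 18.78 m, giving peak height M/(n_e·A·√(4πDt)) = 33.1/(0.30 × 16.0 × 18.78) = 0.3672 kg/m³.
(x−vt)²/(4Dt) = (3.323)²/(4 × 0.297 × 94.5) = 0.09836; exp(−0.09836) = 0.9063.
C = 0.3672 × 0.9063 = 0.333 kg/m³.

0.333 kg/m³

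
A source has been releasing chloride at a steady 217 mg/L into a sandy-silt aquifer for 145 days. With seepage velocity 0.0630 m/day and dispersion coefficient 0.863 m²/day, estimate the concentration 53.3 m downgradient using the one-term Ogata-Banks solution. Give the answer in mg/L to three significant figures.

For a continuous step input, C/C₀ ≈ ½·erfc((x−vt)/(2√(Dt))).
vt = 0.0630 × 145 = 9.135 m and 2√(Dt) = 2√(0.863 × 145) = 22.37 m.
Argument (x−vt)/(2√(Dt)) = (53.3 − 9.135)/22.37 = 1.974; ½·erfc(1.974) = 0.002622.
C = 217 × 0.002622 = 0.569 mg/L.

0.569 mg/L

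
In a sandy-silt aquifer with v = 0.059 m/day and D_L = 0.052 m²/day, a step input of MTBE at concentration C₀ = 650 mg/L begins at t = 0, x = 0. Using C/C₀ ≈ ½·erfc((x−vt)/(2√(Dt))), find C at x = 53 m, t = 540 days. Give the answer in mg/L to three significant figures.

1.56 mg/L

For a continuous step input, C/C₀ ≈ ½·erfc((x−vt)/(2√(Dt))).
vt = 0.059 × 540 = 31.86 m and 2√(Dt) = 2√(0.052 × 540) = 10.60 m.
Argument (x−vt)/(2√(Dt)) = (53 − 31.86)/10.60 = 1.994; ½·erfc(1.994) = 0.002402.
C = 650 × 0.002402 = 1.56 mg/L.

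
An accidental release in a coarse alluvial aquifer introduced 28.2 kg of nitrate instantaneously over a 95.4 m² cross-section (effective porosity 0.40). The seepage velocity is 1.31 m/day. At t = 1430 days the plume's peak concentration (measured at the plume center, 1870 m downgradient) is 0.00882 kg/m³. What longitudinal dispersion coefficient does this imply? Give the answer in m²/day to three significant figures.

At the plume center C_max = M/(n_e·A·√(4πDt)), so D = M²/(4πt·(n_e·A·C_max)²).
n_e·A·C_max = 0.40 × 95.4 × 0.00882 = 0.3366 kg/m.
D = 28.2²/(4π × 1430 × 0.3366²) = 0.391 m²/day.

0.391 m²/day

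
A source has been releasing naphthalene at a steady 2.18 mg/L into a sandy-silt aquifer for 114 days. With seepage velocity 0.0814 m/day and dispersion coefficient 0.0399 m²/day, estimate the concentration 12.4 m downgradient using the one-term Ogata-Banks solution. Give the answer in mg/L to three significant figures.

0.328 mg/L

For a continuous step input, C/C₀ ≈ ½·erfc((x−vt)/(2√(Dt))).
vt = 0.0814 × 114 = 9.2796 m and 2√(Dt) = 2√(0.0399 × 114) = 4.265 m.
Argument (x−vt)/(2√(Dt)) = (12.4 − 9.2796)/4.265 = 0.7316; ½·erfc(0.7316) = 0.1504.
C = 2.18 × 0.1504 = 0.328 mg/L.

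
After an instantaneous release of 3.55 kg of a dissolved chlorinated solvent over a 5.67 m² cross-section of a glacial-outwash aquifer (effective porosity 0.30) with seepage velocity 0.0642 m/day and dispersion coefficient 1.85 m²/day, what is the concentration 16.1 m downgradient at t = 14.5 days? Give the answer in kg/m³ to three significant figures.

0.0133 kg/m³

For an instantaneous plane source, C(x,t) = M/(n_e·A·√(4πDt)) · exp(−(x−vt)²/(4Dt)), with n_e·A the pore (flow) area.
Plume center vt = 0.0642 × 14.5 = 0.9309 m, so the well at 16.1 m is 15.1691 m downgradient of the peak.
√(4πDt) = 18.36 m, giving peak height M/(n_e·A·√(4πDt)) = 3.55/(0.30 × 5.67 × 18.36) = 0.1137 kg/m³.
(x−vt)²/(4Dt) = (15.1691)²/(4 × 1.85 × 14.5) = 2.144; exp(−2.144) = 0.1172.
C = 0.1137 × 0.1172 = 0.0133 kg/m³.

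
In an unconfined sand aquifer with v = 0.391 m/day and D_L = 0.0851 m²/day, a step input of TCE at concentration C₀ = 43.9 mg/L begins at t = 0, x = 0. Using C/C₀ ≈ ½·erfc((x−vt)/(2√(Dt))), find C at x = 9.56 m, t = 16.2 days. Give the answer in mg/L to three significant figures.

For a continuous step input, C/C₀ ≈ ½·erfc((x−vt)/(2√(Dt))).
vt = 0.391 × 16.2 = 6.3342 m and 2√(Dt) = 2√(0.0851 × 16.2) = 2.348 m.
Argument (x−vt)/(2√(Dt)) = (9.56 − 6.3342)/2.348 = 1.374; ½·erfc(1.374) = 0.02600.
C = 43.9 × 0.02600 = 1.14 mg/L.

1.14 mg/L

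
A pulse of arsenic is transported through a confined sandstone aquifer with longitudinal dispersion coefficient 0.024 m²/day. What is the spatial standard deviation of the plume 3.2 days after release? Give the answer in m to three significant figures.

0.392 m

Dispersive spreading gives a Gaussian with σ² = 2Dt; advection only shifts the center.
σ = √(2 × 0.024 × 3.2) = 0.392 m.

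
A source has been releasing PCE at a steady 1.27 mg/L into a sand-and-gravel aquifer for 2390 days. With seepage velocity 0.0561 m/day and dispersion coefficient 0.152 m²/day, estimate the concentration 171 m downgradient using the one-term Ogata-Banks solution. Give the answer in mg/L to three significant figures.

0.108 mg/L

For a continuous step input, C/C₀ ≈ ½·erfc((x−vt)/(2√(Dt))).
vt = 0.0561 × 2390 = 134.079 m and 2√(Dt) = 2√(0.152 × 2390) = 38.12 m.
Argument (x−vt)/(2√(Dt)) = (171 − 134.079)/38.12 = 0.9685; ½·erfc(0.9685) = 0.08540.
C = 1.27 × 0.08540 = 0.108 mg/L.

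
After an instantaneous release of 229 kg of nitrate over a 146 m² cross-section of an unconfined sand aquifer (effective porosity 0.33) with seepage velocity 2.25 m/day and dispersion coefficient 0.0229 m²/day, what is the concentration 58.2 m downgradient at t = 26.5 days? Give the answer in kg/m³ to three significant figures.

For an instantaneous plane source, C(x,t) = M/(n_e·A·√(4πDt)) · exp(−(x−vt)²/(4Dt)), with n_e·A the pore (flow) area.
Plume center vt = 2.25 × 26.5 = 59.625 m, so the well at 58.2 m is 1.425 m upgradient of the peak.
√(4πDt) = 2.762 m, giving peak height M/(n_e·A·√(4πDt)) = 229/(0.33 × 146 × 2.762) = 1.721 kg/m³.
(x−vt)²/(4Dt) = (-1.425)²/(4 × 0.0229 × 26.5) = 0.8365; exp(−0.8365) = 0.4332.
C = 1.721 × 0.4332 = 0.746 kg/m³.

0.746 kg/m³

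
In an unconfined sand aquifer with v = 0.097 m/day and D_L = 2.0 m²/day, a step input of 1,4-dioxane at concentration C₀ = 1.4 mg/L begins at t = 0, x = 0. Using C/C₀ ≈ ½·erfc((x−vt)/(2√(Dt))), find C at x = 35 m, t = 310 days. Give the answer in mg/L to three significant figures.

0.622 mg/L

For a continuous step input, C/C₀ ≈ ½·erfc((x−vt)/(2√(Dt))).
vt = 0.097 × 310 = 30.07 m and 2√(Dt) = 2√(2.0 × 310) = 49.80 m.
Argument (x−vt)/(2√(Dt)) = (35 − 30.07)/49.80 = 0.09900; ½·erfc(0.09900) = 0.4443.
C = 1.4 × 0.4443 = 0.622 mg/L.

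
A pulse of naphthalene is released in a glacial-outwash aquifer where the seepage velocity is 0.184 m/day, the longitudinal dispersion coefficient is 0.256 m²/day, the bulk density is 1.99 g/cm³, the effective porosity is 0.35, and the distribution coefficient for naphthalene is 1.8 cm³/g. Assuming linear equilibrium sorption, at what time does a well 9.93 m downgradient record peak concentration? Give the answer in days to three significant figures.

Retardation factor R = 1 + ρ_b·K_d/n = 1 + 1.99 × 1.8/0.35 = 11.23.
Sorption retards both mechanisms: v_R = v/R = 0.01638 m/day, D_R = D/R = 0.02280 m²/day.
Peak time from v_R²t² + 2D_R t − x² = 0: t = (√(D_R² + v_R²x²) − D_R)/v_R².
√(D_R² + v_R²x²) = √(0.02280² + 0.01638² × 9.93²) = 0.1642; v_R² = 0.0002683.
t = (0.1642 − 0.02280)/0.0002683 = 527 days.

527 days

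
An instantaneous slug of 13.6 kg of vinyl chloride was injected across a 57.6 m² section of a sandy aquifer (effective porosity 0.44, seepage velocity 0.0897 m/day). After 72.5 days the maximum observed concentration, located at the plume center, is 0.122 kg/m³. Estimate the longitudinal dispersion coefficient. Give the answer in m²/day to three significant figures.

0.0212 m²/day

At the plume center C_max = M/(n_e·A·√(4πDt)), so D = M²/(4πt·(n_e·A·C_max)²).
n_e·A·C_max = 0.44 × 57.6 × 0.122 = 3.092 kg/m.
D = 13.6²/(4π × 72.5 × 3.092²) = 0.0212 m²/day.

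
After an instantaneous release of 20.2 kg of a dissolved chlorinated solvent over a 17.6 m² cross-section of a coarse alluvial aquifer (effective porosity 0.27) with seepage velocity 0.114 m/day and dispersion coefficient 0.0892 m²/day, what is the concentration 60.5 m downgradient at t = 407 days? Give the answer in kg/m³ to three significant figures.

For an instantaneous plane source, C(x,t) = M/(n_e·A·√(4πDt)) · exp(−(x−vt)²/(4Dt)), with n_e·A the pore (flow) area.
Plume center vt = 0.114 × 407 = 46.398 m, so the well at 60.5 m is 14.102 m downgradient of the peak.
√(4πDt) = 21.36 m, giving peak height M/(n_e·A·√(4πDt)) = 20.2/(0.27 × 17.6 × 21.36) = 0.1990 kg/m³.
(x−vt)²/(4Dt) = (14.102)²/(4 × 0.0892 × 407) = 1.369; exp(−1.369) = 0.2544.
C = 0.1990 × 0.2544 = 0.0506 kg/m³.

0.0506 kg/m³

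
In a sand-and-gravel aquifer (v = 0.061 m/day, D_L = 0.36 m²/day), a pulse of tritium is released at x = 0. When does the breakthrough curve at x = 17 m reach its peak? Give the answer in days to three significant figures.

198 days

For the 1D instantaneous-source solution, setting ∂C/∂t = 0 at fixed x gives v²t² + 2Dt − x² = 0, so t = (√(D² + v²x²) − D)/v².
√(D² + v²x²) = √(0.36² + 0.061² × 17²) = 1.098; v² = 0.003721.
t = (1.098 − 0.36)/0.003721 = 198 days (vs. the pure-advection estimate x/v = 279 d).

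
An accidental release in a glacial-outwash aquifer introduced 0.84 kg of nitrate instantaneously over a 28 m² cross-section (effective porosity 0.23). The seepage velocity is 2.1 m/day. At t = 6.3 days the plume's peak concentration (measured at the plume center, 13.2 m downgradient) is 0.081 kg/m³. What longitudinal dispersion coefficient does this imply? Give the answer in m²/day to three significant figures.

0.0328 m²/day

At the plume center C_max = M/(n_e·A·√(4πDt)), so D = M²/(4πt·(n_e·A·C_max)²).
n_e·A·C_max = 0.23 × 28 × 0.081 = 0.5216 kg/m.
D = 0.84²/(4π × 6.3 × 0.5216²) = 0.0328 m²/day.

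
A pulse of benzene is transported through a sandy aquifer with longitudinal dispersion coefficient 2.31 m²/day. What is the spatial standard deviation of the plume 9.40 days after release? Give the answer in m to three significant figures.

6.59 m

Dispersive spreading gives a Gaussian with σ² = 2Dt; advection only shifts the center.
σ = √(2 × 2.31 × 9.40) = 6.59 m.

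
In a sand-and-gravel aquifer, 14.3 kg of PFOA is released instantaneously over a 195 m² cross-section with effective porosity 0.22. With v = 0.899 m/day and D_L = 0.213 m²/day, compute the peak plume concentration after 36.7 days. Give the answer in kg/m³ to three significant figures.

The peak of an instantaneous 1D plume sits at x = vt; there the Gaussian factor is 1 and C_max = M/(n_e·A·√(4πDt)), where n_e·A is the pore area the mass is dissolved in.
√(4πDt) = √(4π × 0.213 × 36.7) = 9.911 m, so C_max = 14.3/(0.22 × 195 × 9.911) = 0.0336 kg/m³.

0.0336 kg/m³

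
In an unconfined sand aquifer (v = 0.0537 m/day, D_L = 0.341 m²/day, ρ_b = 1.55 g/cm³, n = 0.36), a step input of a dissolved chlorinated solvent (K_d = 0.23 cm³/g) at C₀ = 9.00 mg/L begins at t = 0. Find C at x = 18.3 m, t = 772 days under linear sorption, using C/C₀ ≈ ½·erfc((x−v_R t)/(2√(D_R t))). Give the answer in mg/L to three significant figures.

Retardation factor R = 1 + ρ_b·K_d/n = 1 + 1.55 × 0.23/0.36 = 1.990.
Sorption retards both mechanisms: v_R = v/R = 0.02698 m/day, D_R = D/R = 0.1714 m²/day.
v_R·t = 0.02698 × 772 = 20.82856 m; 2√(D_R t) = 23.01 m; argument = (18.3 − 20.82856)/23.01 = -0.1099.
C = C₀ × ½·erfc(-0.1099) = 9.00 × 0.5618 = 5.06 mg/L.

5.06 mg/L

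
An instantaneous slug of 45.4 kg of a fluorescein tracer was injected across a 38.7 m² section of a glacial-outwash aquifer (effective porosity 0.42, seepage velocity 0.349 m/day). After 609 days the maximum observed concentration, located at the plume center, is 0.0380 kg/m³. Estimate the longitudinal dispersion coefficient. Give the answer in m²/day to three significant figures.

0.706 m²/day

At the plume center C_max = M/(n_e·A·√(4πDt)), so D = M²/(4πt·(n_e·A·C_max)²).
n_e·A·C_max = 0.42 × 38.7 × 0.0380 = 0.6177 kg/m.
D = 45.4²/(4π × 609 × 0.6177²) = 0.706 m²/day.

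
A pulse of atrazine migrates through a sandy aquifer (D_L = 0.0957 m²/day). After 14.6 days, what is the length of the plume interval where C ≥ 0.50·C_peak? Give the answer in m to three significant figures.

The plume is Gaussian with σ = √(2Dt) = √(2 × 0.0957 × 14.6) = 1.672 m.
C/C_peak = exp(−Δx²/(2σ²)) = 0.50 ⇒ Δx = σ·√(−2 ln 0.50) = 1.672 × 1.177 = 1.968 m.
Width = 2Δx = 3.94 m.

3.94 m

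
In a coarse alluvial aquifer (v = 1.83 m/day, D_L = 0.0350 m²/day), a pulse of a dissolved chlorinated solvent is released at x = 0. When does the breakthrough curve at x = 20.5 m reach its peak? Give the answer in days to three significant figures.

For the 1D instantaneous-source solution, setting ∂C/∂t = 0 at fixed x gives v²t² + 2Dt − x² = 0, so t = (√(D² + v²x²) − D)/v².
√(D² + v²x²) = √(0.0350² + 1.83² × 20.5²) = 37.52; v² = 3.3489.
t = (37.52 − 0.0350)/3.3489 = 11.2 days (vs. the pure-advection estimate x/v = 11.2 d).

11.2 days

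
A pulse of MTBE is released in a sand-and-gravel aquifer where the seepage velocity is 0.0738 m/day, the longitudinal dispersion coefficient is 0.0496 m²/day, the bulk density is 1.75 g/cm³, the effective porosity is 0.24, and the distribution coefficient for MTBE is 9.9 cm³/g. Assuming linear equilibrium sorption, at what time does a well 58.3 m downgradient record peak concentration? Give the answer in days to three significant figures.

Retardation factor R = 1 + ρ_b·K_d/n = 1 + 1.75 × 9.9/0.24 = 73.19.
Sorption retards both mechanisms: v_R = v/R = 0.001008 m/day, D_R = D/R = 0.0006777 m²/day.
Peak time from v_R²t² + 2D_R t − x² = 0: t = (√(D_R² + v_R²x²) − D_R)/v_R².
√(D_R² + v_R²x²) = √(0.0006777² + 0.001008² × 58.3²) = 0.05877; v_R² = 1.016e-06.
t = (0.05877 − 0.0006777)/1.016e-06 = 57200 days.

57200 days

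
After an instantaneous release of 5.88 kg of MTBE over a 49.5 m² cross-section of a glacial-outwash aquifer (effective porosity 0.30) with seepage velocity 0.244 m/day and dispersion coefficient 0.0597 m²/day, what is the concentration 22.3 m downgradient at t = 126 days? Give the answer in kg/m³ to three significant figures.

For an instantaneous plane source, C(x,t) = M/(n_e·A·√(4πDt)) · exp(−(x−vt)²/(4Dt)), with n_e·A the pore (flow) area.
Plume center vt = 0.244 × 126 = 30.744 m, so the well at 22.3 m is 8.444 m upgradient of the peak.
√(4πDt) = 9.722 m, giving peak height M/(n_e·A·√(4πDt)) = 5.88/(0.30 × 49.5 × 9.722) = 0.04073 kg/m³.
(x−vt)²/(4Dt) = (-8.444)²/(4 × 0.0597 × 126) = 2.370; exp(−2.370) = 0.09348.
C = 0.04073 × 0.09348 = 0.00381 kg/m³.

0.00381 kg/m³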